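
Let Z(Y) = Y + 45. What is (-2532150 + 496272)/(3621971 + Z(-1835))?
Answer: -678626/1206727 ≈ -0.56237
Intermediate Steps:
Z(Y) = 45 + Y
(-2532150 + 496272)/(3621971 + Z(-1835)) = (-2532150 + 496272)/(3621971 + (45 - 1835)) = -2035878/(3621971 - 1790) = -2035878/3620181 = -2035878*1/3620181 = -678626/1206727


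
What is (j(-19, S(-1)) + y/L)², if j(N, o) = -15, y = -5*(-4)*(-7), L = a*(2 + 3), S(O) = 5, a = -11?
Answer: 18769/121 ≈ 155.12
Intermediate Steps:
L = -55 (L = -11*(2 + 3) = -11*5 = -55)
y = -140 (y = 20*(-7) = -140)
(j(-19, S(-1)) + y/L)² = (-15 - 140/(-55))² = (-15 - 140*(-1/55))² = (-15 + 28/11)² = (-137/11)² = 18769/121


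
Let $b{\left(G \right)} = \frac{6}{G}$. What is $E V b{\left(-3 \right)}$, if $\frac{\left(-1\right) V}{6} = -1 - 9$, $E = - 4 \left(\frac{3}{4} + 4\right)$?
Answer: $2280$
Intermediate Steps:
$E = -19$ ($E = - 4 \left(3 \cdot \frac{1}{4} + 4\right) = - 4 \left(\frac{3}{4} + 4\right) = \left(-4\right) \frac{19}{4} = -19$)
$V = 60$ ($V = - 6 \left(-1 - 9\right) = \left(-6\right) \left(-10\right) = 60$)
$E V b{\left(-3 \right)} = \left(-19\right) 60 \frac{6}{-3} = - 1140 \cdot 6 \left(- \frac{1}{3}\right) = \left(-1140\right) \left(-2\right) = 2280$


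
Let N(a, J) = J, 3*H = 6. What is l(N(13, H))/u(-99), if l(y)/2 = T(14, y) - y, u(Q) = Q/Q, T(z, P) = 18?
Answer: 32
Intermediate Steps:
H = 2 (H = (⅓)*6 = 2)
u(Q) = 1
l(y) = 36 - 2*y (l(y) = 2*(18 - y) = 36 - 2*y)
l(N(13, H))/u(-99) = (36 - 2*2)/1 = (36 - 4)*1 = 32*1 = 32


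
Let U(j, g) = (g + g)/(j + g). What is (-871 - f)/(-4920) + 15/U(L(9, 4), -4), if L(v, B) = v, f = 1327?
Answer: -43927/4920 ≈ -8.9283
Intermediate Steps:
U(j, g) = 2*g/(g + j) (U(j, g) = (2*g)/(g + j) = 2*g/(g + j))
(-871 - f)/(-4920) + 15/U(L(9, 4), -4) = (-871 - 1*1327)/(-4920) + 15/((2*(-4)/(-4 + 9))) = (-871 - 1327)*(-1/4920) + 15/((2*(-4)/5)) = -2198*(-1/4920) + 15/((2*(-4)*(⅕))) = 1099/2460 + 15/(-8/5) = 1099/2460 + 15*(-5/8) = 1099/2460 - 75/8 = -43927/4920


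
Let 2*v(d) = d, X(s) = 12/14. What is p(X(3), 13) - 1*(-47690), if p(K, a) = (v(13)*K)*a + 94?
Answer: 334995/7 ≈ 47856.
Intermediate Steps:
X(s) = 6/7 (X(s) = 12*(1/14) = 6/7)
v(d) = d/2
p(K, a) = 94 + 13*K*a/2 (p(K, a) = (((½)*13)*K)*a + 94 = (13*K/2)*a + 94 = 13*K*a/2 + 94 = 94 + 13*K*a/2)
p(X(3), 13) - 1*(-47690) = (94 + (13/2)*(6/7)*13) - 1*(-47690) = (94 + 507/7) + 47690 = 1165/7 + 47690 = 334995/7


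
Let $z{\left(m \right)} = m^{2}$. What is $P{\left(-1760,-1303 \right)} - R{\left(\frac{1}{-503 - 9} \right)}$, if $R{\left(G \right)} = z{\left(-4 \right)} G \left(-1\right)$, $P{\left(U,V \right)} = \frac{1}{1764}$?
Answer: $- \frac{433}{14112} \approx -0.030683$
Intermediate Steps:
$P{\left(U,V \right)} = \frac{1}{1764}$
$R{\left(G \right)} = - 16 G$ ($R{\left(G \right)} = \left(-4\right)^{2} G \left(-1\right) = 16 G \left(-1\right) = - 16 G$)
$P{\left(-1760,-1303 \right)} - R{\left(\frac{1}{-503 - 9} \right)} = \frac{1}{1764} - - \frac{16}{-503 - 9} = \frac{1}{1764} - - \frac{16}{-512} = \frac{1}{1764} - \left(-16\right) \left(- \frac{1}{512}\right) = \frac{1}{1764} - \frac{1}{32} = - \frac{433}{14112}$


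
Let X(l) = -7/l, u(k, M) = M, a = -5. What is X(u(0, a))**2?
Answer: 49/25 ≈ 1.9600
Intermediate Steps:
X(u(0, a))**2 = (-7/(-5))**2 = (-7*(-1/5))**2 = (7/5)**2 = 49/25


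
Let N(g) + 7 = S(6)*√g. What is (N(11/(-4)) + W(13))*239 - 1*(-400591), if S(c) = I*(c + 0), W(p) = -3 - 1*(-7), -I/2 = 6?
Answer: 399874 - 8604*I*√11 ≈ 3.9987e+5 - 28536.0*I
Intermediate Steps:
I = -12 (I = -2*6 = -12)
W(p) = 4 (W(p) = -3 + 7 = 4)
S(c) = -12*c (S(c) = -12*(c + 0) = -12*c)
N(g) = -7 - 72*√g (N(g) = -7 + (-12*6)*√g = -7 - 72*√g)
(N(11/(-4)) + W(13))*239 - 1*(-400591) = ((-7 - 72*√11*(I/2)) + 4)*239 - 1*(-400591) = ((-7 - 72*I*√11/2) + 4)*239 + 400591 = ((-7 - 36*I*√11) + 4)*239 + 400591 = (-3 - 36*I*√11)*239 + 400591 = (-717 - 8604*I*√11) + 400591 = 399874 - 8604*I*√11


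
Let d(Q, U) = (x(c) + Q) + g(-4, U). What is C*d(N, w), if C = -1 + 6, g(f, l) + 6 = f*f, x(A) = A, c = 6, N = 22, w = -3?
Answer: 190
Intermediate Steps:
g(f, l) = -6 + f² (g(f, l) = -6 + f*f = -6 + f²)
d(Q, U) = 16 + Q (d(Q, U) = (6 + Q) + (-6 + (-4)²) = (6 + Q) + (-6 + 16) = (6 + Q) + 10 = 16 + Q)
C = 5
C*d(N, w) = 5*(16 + 22) = 5*38 = 190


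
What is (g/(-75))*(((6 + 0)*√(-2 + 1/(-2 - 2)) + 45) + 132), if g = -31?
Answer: 1829/25 + 93*I/25 ≈ 73.16 + 3.72*I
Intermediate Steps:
(g/(-75))*(((6 + 0)*√(-2 + 1/(-2 - 2)) + 45) + 132) = (-31/(-75))*(((6 + 0)*√(-2 + 1/(-2 - 2)) + 45) + 132) = (-31*(-1/75))*((6*√(-2 + 1/(-4)) + 45) + 132) = 31*((6*√(-2 - ¼) + 45) + 132)/75 = 31*((6*√(-9/4) + 45) + 132)/75 = 31*((6*(3*I/2) + 45) + 132)/75 = 31*((9*I + 45) + 132)/75 = 31*((45 + 9*I) + 132)/75 = 31*(177 + 9*I)/75 = 1829/25 + 93*I/25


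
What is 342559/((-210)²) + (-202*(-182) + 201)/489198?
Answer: 575541953/73379700 ≈ 7.8433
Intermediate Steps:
342559/((-210)²) + (-202*(-182) + 201)/489198 = 342559/44100 + (36764 + 201)*(1/489198) = 342559*(1/44100) + 36965*(1/489198) = 6991/900 + 36965/489198 = 575541953/73379700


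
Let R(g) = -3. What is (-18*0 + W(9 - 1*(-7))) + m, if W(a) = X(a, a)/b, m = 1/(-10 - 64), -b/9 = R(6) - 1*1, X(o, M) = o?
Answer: 287/666 ≈ 0.43093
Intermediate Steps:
b = 36 (b = -9*(-3 - 1*1) = -9*(-3 - 1) = -9*(-4) = 36)
m = -1/74 (m = 1/(-74) = -1/74 ≈ -0.013514)
W(a) = a/36
(-18*0 + W(9 - 1*(-7))) + m = (-18*0 + (9 - 1*(-7))/36) - 1/74 = (0 + (9 + 7)/36) - 1/74 = (0 + (1/36)*16) - 1/74 = (0 + 4/9) - 1/74 = 4/9 - 1/74 = 287/666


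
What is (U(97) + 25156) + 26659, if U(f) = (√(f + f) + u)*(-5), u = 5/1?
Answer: 51790 - 5*√194 ≈ 51720.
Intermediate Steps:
u = 5 (u = 5*1 = 5)
U(f) = -25 - 5*√2*√f (U(f) = (√(f + f) + 5)*(-5) = (√(2*f) + 5)*(-5) = (√2*√f + 5)*(-5) = (5 + √2*√f)*(-5) = -25 - 5*√2*√f)
(U(97) + 25156) + 26659 = ((-25 - 5*√2*√97) + 25156) + 26659 = ((-25 - 5*√194) + 25156) + 26659 = (25131 - 5*√194) + 26659 = 51790 - 5*√194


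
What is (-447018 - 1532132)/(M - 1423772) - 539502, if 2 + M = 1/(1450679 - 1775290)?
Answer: -49868490914937136/92434540383 ≈ -5.3950e+5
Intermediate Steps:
M = -649223/324611 (M = -2 + 1/(1450679 - 1775290) = -2 + 1/(-324611) = -2 - 1/324611 = -649223/324611 ≈ -2.0000)
(-447018 - 1532132)/(M - 1423772) - 539502 = (-447018 - 1532132)/(-649223/324611 - 1423772) - 539502 = -1979150/(-462172701915/324611) - 539502 = -1979150*(-324611/462172701915) - 539502 = 128490772130/92434540383 - 539502 = -49868490914937136/92434540383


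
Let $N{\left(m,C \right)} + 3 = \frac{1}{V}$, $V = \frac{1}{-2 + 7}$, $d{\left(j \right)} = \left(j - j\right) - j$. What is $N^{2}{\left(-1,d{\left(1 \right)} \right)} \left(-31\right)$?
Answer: $-124$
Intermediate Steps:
$d{\left(j \right)} = - j$ ($d{\left(j \right)} = 0 - j = - j$)
$V = \frac{1}{5} \approx 0.2$
$N{\left(m,C \right)} = 2$ ($N{\left(m,C \right)} = -3 + \frac{1}{\frac{1}{5}} = -3 + 5 = 2$)
$N^{2}{\left(-1,d{\left(1 \right)} \right)} \left(-31\right) = 2^{2} \left(-31\right) = 4 \left(-31\right) = -124$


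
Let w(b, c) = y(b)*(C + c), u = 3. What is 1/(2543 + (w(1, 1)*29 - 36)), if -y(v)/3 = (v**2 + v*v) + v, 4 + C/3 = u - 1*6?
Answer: 1/7727 ≈ 0.00012942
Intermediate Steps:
C = -21 (C = -12 + 3*(3 - 1*6) = -12 + 3*(3 - 6) = -12 + 3*(-3) = -12 - 9 = -21)
y(v) = -6*v**2 - 3*v (y(v) = -3*((v**2 + v*v) + v) = -3*((v**2 + v**2) + v) = -3*(2*v**2 + v) = -3*(v + 2*v**2) = -6*v**2 - 3*v)
w(b, c) = -3*b*(1 + 2*b)*(-21 + c) (w(b, c) = (-3*b*(1 + 2*b))*(-21 + c) = -3*b*(1 + 2*b)*(-21 + c))
1/(2543 + (w(1, 1)*29 - 36)) = 1/(2543 + (-3*1*(1 + 2*1)*(-21 + 1)*29 - 36)) = 1/(2543 + (-3*1*(1 + 2)*(-20)*29 - 36)) = 1/(2543 + (-3*1*3*(-20)*29 - 36)) = 1/(2543 + (180*29 - 36)) = 1/(2543 + (5220 - 36)) = 1/(2543 + 5184) = 1/7727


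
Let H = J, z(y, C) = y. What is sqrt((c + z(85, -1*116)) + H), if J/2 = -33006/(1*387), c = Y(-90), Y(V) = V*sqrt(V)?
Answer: sqrt(-1424031 - 4493070*I*sqrt(10))/129 ≈ 19.653 - 21.722*I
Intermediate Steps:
Y(V) = V**(3/2)
c = -270*I*sqrt(10) (c = (-90)**(3/2) = -270*I*sqrt(10) ≈ -853.81*I)
J = -22004/129 (J = 2*(-33006/(1*387)) = 2*(-33006/387) = 2*(-33006*1/387) = 2*(-11002/129) = -22004/129 ≈ -170.57)
H = -22004/129 ≈ -170.57
sqrt((c + z(85, -1*116)) + H) = sqrt((-270*I*sqrt(10) + 85) - 22004/129) = sqrt((85 - 270*I*sqrt(10)) - 22004/129) = sqrt(-11039/129 - 270*I*sqrt(10))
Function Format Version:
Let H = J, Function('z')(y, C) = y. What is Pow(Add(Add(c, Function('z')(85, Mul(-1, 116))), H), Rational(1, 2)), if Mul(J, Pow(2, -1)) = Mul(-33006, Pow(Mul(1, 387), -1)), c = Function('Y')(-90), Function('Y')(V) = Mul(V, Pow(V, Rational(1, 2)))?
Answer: Mul(Rational(1, 129), Pow(Add(-1424031, Mul(-4493070, I, Pow(10, Rational(1, 2)))), Rational(1, 2))) ≈ Add(19.653, Mul(-21.722, I))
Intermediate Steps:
Function('Y')(V) = Pow(V, Rational(3, 2))
c = Mul(-270, I, Pow(10, Rational(1, 2))) (c = Pow(-90, Rational(3, 2)) = Mul(-270, I, Pow(10, Rational(1, 2))) ≈ Mul(-853.81, I))
J = Rational(-22004, 129) (J = Mul(2, Mul(-33006, Pow(Mul(1, 387), -1))) = Mul(2, Mul(-33006, Pow(387, -1))) = Mul(2, Mul(-33006, Rational(1, 387))) = Mul(2, Rational(-11002, 129)) = Rational(-22004, 129) ≈ -170.57)
H = Rational(-22004, 129) ≈ -170.57
Pow(Add(Add(c, Function('z')(85, Mul(-1, 116))), H), Rational(1, 2)) = Pow(Add(Add(Mul(-270, I, Pow(10, Rational(1, 2))), 85), Rational(-22004, 129)), Rational(1, 2)) = Pow(Add(Add(85, Mul(-270, I, Pow(10, Rational(1, 2)))), Rational(-22004, 129)), Rational(1, 2)) = Pow(Add(Rational(-11039, 129), Mul(-270, I, Pow(10, Rational(1, 2)))), Rational(1, 2))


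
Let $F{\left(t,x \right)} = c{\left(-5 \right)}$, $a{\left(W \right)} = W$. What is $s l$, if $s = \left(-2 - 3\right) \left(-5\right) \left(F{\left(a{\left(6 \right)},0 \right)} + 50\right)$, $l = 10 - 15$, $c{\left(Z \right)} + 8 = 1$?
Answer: $-5375$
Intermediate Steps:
$c{\left(Z \right)} = -7$ ($c{\left(Z \right)} = -8 + 1 = -7$)
$F{\left(t,x \right)} = -7$
$l = -5$ ($l = 10 - 15 = -5$)
$s = 1075$ ($s = \left(-2 - 3\right) \left(-5\right) \left(-7 + 50\right) = \left(-5\right) \left(-5\right) 43 = 25 \cdot 43 = 1075$)
$s l = 1075 \left(-5\right) = -5375$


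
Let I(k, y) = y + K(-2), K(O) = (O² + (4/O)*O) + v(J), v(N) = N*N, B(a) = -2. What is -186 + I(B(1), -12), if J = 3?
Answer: -181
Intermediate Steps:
v(N) = N²
K(O) = 13 + O² (K(O) = (O² + (4/O)*O) + 3² = (O² + 4) + 9 = (4 + O²) + 9 = 13 + O²)
I(k, y) = 17 + y (I(k, y) = y + (13 + (-2)²) = y + (13 + 4) = y + 17 = 17 + y)
-186 + I(B(1), -12) = -186 + (17 - 12) = -186 + 5 = -181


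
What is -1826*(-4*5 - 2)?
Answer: 40172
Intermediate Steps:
-1826*(-4*5 - 2) = -1826*(-20 - 2) = -1826*(-22) = 40172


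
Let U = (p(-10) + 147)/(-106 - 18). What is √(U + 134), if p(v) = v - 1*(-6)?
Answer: 17*√1767/62 ≈ 11.526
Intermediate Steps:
p(v) = 6 + v (p(v) = v + 6 = 6 + v)
U = -143/124 (U = ((6 - 10) + 147)/(-106 - 18) = (-4 + 147)/(-124) = 143*(-1/124) = -143/124 ≈ -1.1532)
√(U + 134) = √(-143/124 + 134) = √(16473/124) = 17*√1767/62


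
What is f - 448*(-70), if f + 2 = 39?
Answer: 31397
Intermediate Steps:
f = 37 (f = -2 + 39 = 37)
f - 448*(-70) = 37 - 448*(-70) = 37 + 31360 = 31397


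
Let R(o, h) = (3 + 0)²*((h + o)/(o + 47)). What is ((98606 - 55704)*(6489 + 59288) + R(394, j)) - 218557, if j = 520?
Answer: 138265569467/49 ≈ 2.8217e+9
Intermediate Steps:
R(o, h) = 9*(h + o)/(47 + o) (R(o, h) = 3²*((h + o)/(47 + o)) = 9*((h + o)/(47 + o)) = 9*(h + o)/(47 + o))
((98606 - 55704)*(6489 + 59288) + R(394, j)) - 218557 = ((98606 - 55704)*(6489 + 59288) + 9*(520 + 394)/(47 + 394)) - 218557 = (42902*65777 + 9*914/441) - 218557 = (2821964854 + 9*(1/441)*914) - 218557 = (2821964854 + 914/49) - 218557 = 138276278760/49 - 218557 = 138265569467/49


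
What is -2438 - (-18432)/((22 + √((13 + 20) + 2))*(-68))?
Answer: -18710630/7633 + 4608*√35/7633 ≈ -2447.7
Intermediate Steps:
-2438 - (-18432)/((22 + √((13 + 20) + 2))*(-68)) = -2438 - (-18432)/((22 + √(33 + 2))*(-68)) = -2438 - (-18432)/((22 + √35)*(-68)) = -2438 - (-18432)/(-1496 - 68*√35) = -2438 + 18432/(-1496 - 68*√35)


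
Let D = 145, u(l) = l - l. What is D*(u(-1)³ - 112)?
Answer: -16240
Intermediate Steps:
u(l) = 0
D*(u(-1)³ - 112) = 145*(0³ - 112) = 145*(0 - 112) = 145*(-112) = -16240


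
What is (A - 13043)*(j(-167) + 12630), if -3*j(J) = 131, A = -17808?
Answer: -1164902909/3 ≈ -3.8830e+8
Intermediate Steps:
j(J) = -131/3 (j(J) = -⅓*131 = -131/3)
(A - 13043)*(j(-167) + 12630) = (-17808 - 13043)*(-131/3 + 12630) = -30851*37759/3 = -1164902909/3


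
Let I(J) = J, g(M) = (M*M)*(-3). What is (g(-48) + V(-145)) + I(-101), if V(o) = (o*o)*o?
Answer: -3055638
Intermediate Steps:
g(M) = -3*M² (g(M) = M²*(-3) = -3*M²)
V(o) = o³ (V(o) = o²*o = o³)
(g(-48) + V(-145)) + I(-101) = (-3*(-48)² + (-145)³) - 101 = (-3*2304 - 3048625) - 101 = (-6912 - 3048625) - 101 = -3055537 - 101 = -3055638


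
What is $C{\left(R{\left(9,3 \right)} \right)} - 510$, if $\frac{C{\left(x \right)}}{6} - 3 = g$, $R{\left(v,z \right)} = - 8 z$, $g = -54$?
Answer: $-816$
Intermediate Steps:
$C{\left(x \right)} = -306$ ($C{\left(x \right)} = 18 + 6 \left(-54\right) = 18 - 324 = -306$)
$C{\left(R{\left(9,3 \right)} \right)} - 510 = -306 - 510 = -816$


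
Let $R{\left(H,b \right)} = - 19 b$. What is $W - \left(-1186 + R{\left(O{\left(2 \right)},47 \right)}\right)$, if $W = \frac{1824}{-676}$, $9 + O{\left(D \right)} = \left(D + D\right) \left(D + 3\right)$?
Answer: $\frac{350895}{169} \approx 2076.3$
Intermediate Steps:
$O{\left(D \right)} = -9 + 2 D \left(3 + D\right)$ ($O{\left(D \right)} = -9 + \left(D + D\right) \left(D + 3\right) = -9 + 2 D \left(3 + D\right)$)
$W = - \frac{456}{169}$ ($W = 1824 \left(- \frac{1}{676}\right) = - \frac{456}{169} \approx -2.6982$)
$W - \left(-1186 + R{\left(O{\left(2 \right)},47 \right)}\right) = - \frac{456}{169} + \left(1186 - \left(-19\right) 47\right) = - \frac{456}{169} + \left(1186 - -893\right) = - \frac{456}{169} + \left(1186 + 893\right) = - \frac{456}{169} + 2079 = \frac{350895}{169}$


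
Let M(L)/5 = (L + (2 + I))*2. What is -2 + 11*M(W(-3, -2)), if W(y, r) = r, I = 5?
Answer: 548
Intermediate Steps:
M(L) = 70 + 10*L (M(L) = 5*((L + (2 + 5))*2) = 5*((L + 7)*2) = 5*((7 + L)*2) = 5*(14 + 2*L) = 70 + 10*L)
-2 + 11*M(W(-3, -2)) = -2 + 11*(70 + 10*(-2)) = -2 + 11*(70 - 20) = -2 + 11*50 = -2 + 550 = 548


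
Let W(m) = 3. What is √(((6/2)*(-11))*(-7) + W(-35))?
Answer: 3*√26 ≈ 15.297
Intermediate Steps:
√(((6/2)*(-11))*(-7) + W(-35)) = √(((6/2)*(-11))*(-7) + 3) = √(((6*(½))*(-11))*(-7) + 3) = √((3*(-11))*(-7) + 3) = √(-33*(-7) + 3) = √(231 + 3) = √234 = 3*√26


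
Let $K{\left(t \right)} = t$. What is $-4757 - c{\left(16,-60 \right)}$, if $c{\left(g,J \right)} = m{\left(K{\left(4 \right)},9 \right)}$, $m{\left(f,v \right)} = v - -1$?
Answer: $-4767$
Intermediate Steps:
$m{\left(f,v \right)} = 1 + v$ ($m{\left(f,v \right)} = v + 1 = 1 + v$)
$c{\left(g,J \right)} = 10$ ($c{\left(g,J \right)} = 1 + 9 = 10$)
$-4757 - c{\left(16,-60 \right)} = -4757 - 10 = -4767$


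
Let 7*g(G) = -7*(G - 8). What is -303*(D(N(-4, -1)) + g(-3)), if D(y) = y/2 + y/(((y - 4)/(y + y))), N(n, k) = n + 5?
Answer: -6565/2 ≈ -3282.5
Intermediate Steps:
N(n, k) = 5 + n
D(y) = y/2 + 2*y**2/(-4 + y) (D(y) = y*(1/2) + y/(((-4 + y)/((2*y)))) = y/2 + y/(((-4 + y)*(1/(2*y)))) = y/2 + y/(((-4 + y)/(2*y))) = y/2 + y*(2*y/(-4 + y)) = y/2 + 2*y**2/(-4 + y))
g(G) = 8 - G (g(G) = (-7*(G - 8))/7 = (-7*(-8 + G))/7 = (56 - 7*G)/7 = 8 - G)
-303*(D(N(-4, -1)) + g(-3)) = -303*((5 - 4)*(-4 + 5*(5 - 4))/(2*(-4 + (5 - 4))) + (8 - 1*(-3))) = -303*((1/2)*1*(-4 + 5*1)/(-4 + 1) + (8 + 3)) = -303*((1/2)*1*(-4 + 5)/(-3) + 11) = -303*((1/2)*1*(-1/3)*1 + 11) = -303*(-1/6 + 11) = -303*65/6 = -6565/2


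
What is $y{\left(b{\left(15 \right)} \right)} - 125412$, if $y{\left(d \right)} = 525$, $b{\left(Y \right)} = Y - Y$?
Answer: $-124887$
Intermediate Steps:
$b{\left(Y \right)} = 0$
$y{\left(b{\left(15 \right)} \right)} - 125412 = 525 - 125412 = -124887$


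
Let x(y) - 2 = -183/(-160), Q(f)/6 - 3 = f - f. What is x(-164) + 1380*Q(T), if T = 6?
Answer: 3974903/160 ≈ 24843.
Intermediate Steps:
Q(f) = 18 (Q(f) = 18 + 6*(f - f) = 18 + 6*0 = 18 + 0 = 18)
x(y) = 503/160 (x(y) = 2 - 183/(-160) = 2 - 183*(-1/160) = 2 + 183/160 = 503/160)
x(-164) + 1380*Q(T) = 503/160 + 1380*18 = 503/160 + 24840 = 3974903/160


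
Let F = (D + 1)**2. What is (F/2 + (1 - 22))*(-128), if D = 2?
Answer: 2112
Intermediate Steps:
F = 9 (F = (2 + 1)**2 = 3**2 = 9)
(F/2 + (1 - 22))*(-128) = (9/2 + (1 - 22))*(-128) = (9*(1/2) - 21)*(-128) = (9/2 - 21)*(-128) = -33/2*(-128) = 2112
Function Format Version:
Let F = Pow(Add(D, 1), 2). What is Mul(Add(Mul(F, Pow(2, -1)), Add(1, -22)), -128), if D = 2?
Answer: 2112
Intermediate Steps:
F = 9 (F = Pow(Add(2, 1), 2) = Pow(3, 2) = 9)
Mul(Add(Mul(F, Pow(2, -1)), Add(1, -22)), -128) = Mul(Add(Mul(9, Pow(2, -1)), Add(1, -22)), -128) = Mul(Add(Mul(9, Rational(1, 2)), -21), -128) = Mul(Add(Rational(9, 2), -21), -128) = Mul(Rational(-33, 2), -128) = 2112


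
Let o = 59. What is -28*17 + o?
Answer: -417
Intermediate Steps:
-28*17 + o = -28*17 + 59 = -476 + 59 = -417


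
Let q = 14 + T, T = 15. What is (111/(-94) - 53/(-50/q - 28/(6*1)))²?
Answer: 34543567881/682881424 ≈ 50.585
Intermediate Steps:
q = 29 (q = 14 + 15 = 29)
(111/(-94) - 53/(-50/q - 28/(6*1)))² = (111/(-94) - 53/(-50/29 - 28/(6*1)))² = (111*(-1/94) - 53/(-50*1/29 - 28/6))² = (-111/94 - 53/(-50/29 - 28*⅙))² = (-111/94 - 53/(-50/29 - 14/3))² = (-111/94 - 53/(-556/87))² = (-111/94 - 53*(-87/556))² = (-111/94 + 4611/556)² = (185859/26132)² = 34543567881/682881424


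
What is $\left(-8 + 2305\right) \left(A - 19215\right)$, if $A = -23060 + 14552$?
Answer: $-63679731$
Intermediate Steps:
$A = -8508$
$\left(-8 + 2305\right) \left(A - 19215\right) = \left(-8 + 2305\right) \left(-8508 - 19215\right) = 2297 \left(-27723\right) = -63679731$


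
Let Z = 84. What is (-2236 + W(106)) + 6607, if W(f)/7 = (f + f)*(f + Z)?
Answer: 286331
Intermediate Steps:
W(f) = 14*f*(84 + f) (W(f) = 7*((f + f)*(f + 84)) = 7*((2*f)*(84 + f)) = 7*(2*f*(84 + f)) = 14*f*(84 + f))
(-2236 + W(106)) + 6607 = (-2236 + 14*106*(84 + 106)) + 6607 = (-2236 + 14*106*190) + 6607 = (-2236 + 281960) + 6607 = 279724 + 6607 = 286331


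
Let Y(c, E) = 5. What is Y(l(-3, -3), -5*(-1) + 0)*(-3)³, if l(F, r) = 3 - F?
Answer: -135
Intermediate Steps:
Y(l(-3, -3), -5*(-1) + 0)*(-3)³ = 5*(-3)³ = 5*(-27) = -135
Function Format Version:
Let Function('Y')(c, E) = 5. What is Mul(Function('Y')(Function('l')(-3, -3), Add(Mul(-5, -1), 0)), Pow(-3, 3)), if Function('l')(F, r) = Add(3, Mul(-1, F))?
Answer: -135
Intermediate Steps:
Mul(Function('Y')(Function('l')(-3, -3), Add(Mul(-5, -1), 0)), Pow(-3, 3)) = Mul(5, Pow(-3, 3)) = Mul(5, -27) = -135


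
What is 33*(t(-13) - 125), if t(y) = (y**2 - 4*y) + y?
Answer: 2739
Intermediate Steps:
t(y) = y**2 - 3*y
33*(t(-13) - 125) = 33*(-13*(-3 - 13) - 125) = 33*(-13*(-16) - 125) = 33*(208 - 125) = 33*83 = 2739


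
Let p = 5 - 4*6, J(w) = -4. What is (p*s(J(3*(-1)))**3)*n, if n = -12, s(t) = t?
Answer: -14592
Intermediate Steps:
p = -19 (p = 5 - 24 = -19)
(p*s(J(3*(-1)))**3)*n = -19*(-4)**3*(-12) = -19*(-64)*(-12) = 1216*(-12) = -14592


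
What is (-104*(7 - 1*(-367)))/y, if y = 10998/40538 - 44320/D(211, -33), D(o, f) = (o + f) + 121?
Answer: 235726524176/896677879 ≈ 262.89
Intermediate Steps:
D(o, f) = 121 + f + o (D(o, f) = (f + o) + 121 = 121 + f + o)
y = -896677879/6060431 (y = 10998/40538 - 44320/(121 - 33 + 211) = 10998*(1/40538) - 44320/299 = 5499/20269 - 44320*1/299 = 5499/20269 - 44320/299 = -896677879/6060431 ≈ -147.96)
(-104*(7 - 1*(-367)))/y = (-104*(7 - 1*(-367)))/(-896677879/6060431) = -104*(7 + 367)*(-6060431/896677879) = -104*374*(-6060431/896677879) = -38896*(-6060431/896677879) = 235726524176/896677879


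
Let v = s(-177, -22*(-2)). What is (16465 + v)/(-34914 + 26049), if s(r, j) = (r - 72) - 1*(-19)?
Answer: -3247/1773 ≈ -1.8314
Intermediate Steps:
s(r, j) = -53 + r (s(r, j) = (-72 + r) + 19 = -53 + r)
v = -230 (v = -53 - 177 = -230)
(16465 + v)/(-34914 + 26049) = (16465 - 230)/(-34914 + 26049) = 16235/(-8865) = 16235*(-1/8865) = -3247/1773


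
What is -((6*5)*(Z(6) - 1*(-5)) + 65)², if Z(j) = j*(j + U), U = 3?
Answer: -3367225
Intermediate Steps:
Z(j) = j*(3 + j) (Z(j) = j*(j + 3) = j*(3 + j))
-((6*5)*(Z(6) - 1*(-5)) + 65)² = -((6*5)*(6*(3 + 6) - 1*(-5)) + 65)² = -(30*(6*9 + 5) + 65)² = -(30*(54 + 5) + 65)² = -(30*59 + 65)² = -(1770 + 65)² = -1*1835² = -1*3367225 = -3367225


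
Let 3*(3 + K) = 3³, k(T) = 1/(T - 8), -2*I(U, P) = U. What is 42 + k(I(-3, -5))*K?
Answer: 534/13 ≈ 41.077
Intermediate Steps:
I(U, P) = -U/2
k(T) = 1/(-8 + T)
K = 6 (K = -3 + (⅓)*3³ = -3 + (⅓)*27 = -3 + 9 = 6)
42 + k(I(-3, -5))*K = 42 + 6/(-8 - ½*(-3)) = 42 + 6/(-8 + 3/2) = 42 + 6/(-13/2) = 42 - 2/13*6 = 42 - 12/13 = 534/13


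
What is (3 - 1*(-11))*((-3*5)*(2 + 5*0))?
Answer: -420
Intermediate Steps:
(3 - 1*(-11))*((-3*5)*(2 + 5*0)) = (3 + 11)*(-15*(2 + 0)) = 14*(-15*2) = 14*(-30) = -420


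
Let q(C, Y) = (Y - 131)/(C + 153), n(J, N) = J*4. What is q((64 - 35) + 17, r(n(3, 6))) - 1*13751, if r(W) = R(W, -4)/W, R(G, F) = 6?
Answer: -5473159/398 ≈ -13752.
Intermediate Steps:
n(J, N) = 4*J
r(W) = 6/W
q(C, Y) = (-131 + Y)/(153 + C)
q((64 - 35) + 17, r(n(3, 6))) - 1*13751 = (-131 + 6/((4*3)))/(153 + ((64 - 35) + 17)) - 1*13751 = (-131 + 6/12)/(153 + (29 + 17)) - 13751 = (-131 + 6*(1/12))/(153 + 46) - 13751 = (-131 + 1/2)/199 - 13751 = (1/199)*(-261/2) - 13751 = -261/398 - 13751 = -5473159/398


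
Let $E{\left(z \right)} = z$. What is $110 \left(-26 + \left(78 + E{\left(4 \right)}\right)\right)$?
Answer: $6160$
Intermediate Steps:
$110 \left(-26 + \left(78 + E{\left(4 \right)}\right)\right) = 110 \left(-26 + \left(78 + 4\right)\right) = 110 \left(-26 + 82\right) = 110 \cdot 56 = 6160$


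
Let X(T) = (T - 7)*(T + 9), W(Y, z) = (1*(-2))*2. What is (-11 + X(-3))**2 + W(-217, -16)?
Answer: 5037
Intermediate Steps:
W(Y, z) = -4 (W(Y, z) = -2*2 = -4)
X(T) = (-7 + T)*(9 + T)
(-11 + X(-3))**2 + W(-217, -16) = (-11 + (-63 + (-3)**2 + 2*(-3)))**2 - 4 = (-11 + (-63 + 9 - 6))**2 - 4 = (-11 - 60)**2 - 4 = (-71)**2 - 4 = 5041 - 4 = 5037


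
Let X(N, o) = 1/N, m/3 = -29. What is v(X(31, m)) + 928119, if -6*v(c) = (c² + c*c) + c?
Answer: 1783844707/1922 ≈ 9.2812e+5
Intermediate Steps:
m = -87 (m = 3*(-29) = -87)
v(c) = -c²/3 - c/6 (v(c) = -((c² + c*c) + c)/6 = -((c² + c²) + c)/6 = -(2*c² + c)/6 = -(c + 2*c²)/6 = -c²/3 - c/6)
v(X(31, m)) + 928119 = -⅙*(1 + 2/31)/31 + 928119 = -⅙*1/31*(1 + 2*(1/31)) + 928119 = -⅙*1/31*(1 + 2/31) + 928119 = -⅙*1/31*33/31 + 928119 = -11/1922 + 928119 = 1783844707/1922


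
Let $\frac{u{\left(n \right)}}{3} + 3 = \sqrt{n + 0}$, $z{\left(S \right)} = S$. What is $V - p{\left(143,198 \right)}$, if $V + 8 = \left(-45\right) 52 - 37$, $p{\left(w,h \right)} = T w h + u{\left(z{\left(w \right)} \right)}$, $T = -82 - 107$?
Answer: $5348970 - 3 \sqrt{143} \approx 5.3489 \cdot 10^{6}$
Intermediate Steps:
$u{\left(n \right)} = -9 + 3 \sqrt{n}$ ($u{\left(n \right)} = -9 + 3 \sqrt{n + 0} = -9 + 3 \sqrt{n}$)
$T = -189$
$p{\left(w,h \right)} = -9 + 3 \sqrt{w} - 189 h w$ ($p{\left(w,h \right)} = - 189 w h + \left(-9 + 3 \sqrt{w}\right) = - 189 h w + \left(-9 + 3 \sqrt{w}\right) = -9 + 3 \sqrt{w} - 189 h w$)
$V = -2385$ ($V = -8 - 2377 = -2385$)
$V - p{\left(143,198 \right)} = -2385 - \left(-9 + 3 \sqrt{143} - 37422 \cdot 143\right) = -2385 - \left(-9 + 3 \sqrt{143} - 5351346\right) = -2385 - \left(-5351355 + 3 \sqrt{143}\right) = -2385 + \left(5351355 - 3 \sqrt{143}\right) = 5348970 - 3 \sqrt{143}$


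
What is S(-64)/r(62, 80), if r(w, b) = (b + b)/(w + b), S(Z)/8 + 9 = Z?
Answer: -5183/10 ≈ -518.30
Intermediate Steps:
S(Z) = -72 + 8*Z
r(w, b) = 2*b/(b + w) (r(w, b) = (2*b)/(b + w) = 2*b/(b + w))
S(-64)/r(62, 80) = (-72 + 8*(-64))/((2*80/(80 + 62))) = (-72 - 512)/((2*80/142)) = -584/(2*80*(1/142)) = -584/80/71 = -584*71/80 = -5183/10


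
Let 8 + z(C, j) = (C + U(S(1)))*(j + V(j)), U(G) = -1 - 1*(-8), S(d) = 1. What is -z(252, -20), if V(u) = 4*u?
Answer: 25908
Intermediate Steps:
U(G) = 7 (U(G) = -1 + 8 = 7)
z(C, j) = -8 + 5*j*(7 + C) (z(C, j) = -8 + (C + 7)*(j + 4*j) = -8 + (7 + C)*(5*j) = -8 + 5*j*(7 + C))
-z(252, -20) = -(-8 + 35*(-20) + 5*252*(-20)) = -(-8 - 700 - 25200) = -1*(-25908) = 25908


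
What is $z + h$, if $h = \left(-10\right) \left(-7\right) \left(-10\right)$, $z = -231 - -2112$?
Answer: $1181$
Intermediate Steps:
$z = 1881$ ($z = -231 + 2112 = 1881$)
$h = -700$ ($h = 70 \left(-10\right) = -700$)
$z + h = 1881 - 700 = 1181$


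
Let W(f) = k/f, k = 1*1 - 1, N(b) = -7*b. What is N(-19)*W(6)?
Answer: 0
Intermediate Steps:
k = 0 (k = 1 - 1 = 0)
W(f) = 0 (W(f) = 0/f = 0)
N(-19)*W(6) = -7*(-19)*0 = 133*0 = 0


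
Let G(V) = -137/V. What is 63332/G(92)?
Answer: -5826544/137 ≈ -42530.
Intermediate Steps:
63332/G(92) = 63332/((-137/92)) = 63332/((-137*1/92)) = 63332/(-137/92) = 63332*(-92/137) = -5826544/137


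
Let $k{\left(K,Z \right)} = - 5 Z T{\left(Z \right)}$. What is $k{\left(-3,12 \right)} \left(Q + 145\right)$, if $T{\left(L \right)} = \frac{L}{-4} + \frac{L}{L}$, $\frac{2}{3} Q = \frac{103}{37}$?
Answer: $\frac{662340}{37} \approx 17901.0$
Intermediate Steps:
$Q = \frac{309}{74}$ ($Q = \frac{3 \cdot \frac{103}{37}}{2} = \frac{3 \cdot 103 \cdot \frac{1}{37}}{2} = \frac{3}{2} \cdot \frac{103}{37} = \frac{309}{74} \approx 4.1757$)
$T{\left(L \right)} = 1 - \frac{L}{4}$ ($T{\left(L \right)} = L \left(- \frac{1}{4}\right) + 1 = - \frac{L}{4} + 1 = 1 - \frac{L}{4}$)
$k{\left(K,Z \right)} = - 5 Z \left(1 - \frac{Z}{4}\right)$
$k{\left(-3,12 \right)} \left(Q + 145\right) = \frac{5}{4} \cdot 12 \left(-4 + 12\right) \left(\frac{309}{74} + 145\right) = \frac{5}{4} \cdot 12 \cdot 8 \cdot \frac{11039}{74} = 120 \cdot \frac{11039}{74} = \frac{662340}{37}$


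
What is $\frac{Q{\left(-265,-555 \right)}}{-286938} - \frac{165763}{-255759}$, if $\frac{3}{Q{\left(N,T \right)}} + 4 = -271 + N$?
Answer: $\frac{150201174047}{231748345080} \approx 0.64812$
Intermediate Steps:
$Q{\left(N,T \right)} = \frac{3}{-275 + N}$ ($Q{\left(N,T \right)} = \frac{3}{-4 + \left(-271 + N\right)} = \frac{3}{-275 + N}$)
$\frac{Q{\left(-265,-555 \right)}}{-286938} - \frac{165763}{-255759} = \frac{3 \frac{1}{-275 - 265}}{-286938} - \frac{165763}{-255759} = \frac{3}{-540} \left(- \frac{1}{286938}\right) - - \frac{165763}{255759} = 3 \left(- \frac{1}{540}\right) \left(- \frac{1}{286938}\right) + \frac{165763}{255759} = \left(- \frac{1}{180}\right) \left(- \frac{1}{286938}\right) + \frac{165763}{255759} = \frac{1}{51648840} + \frac{165763}{255759} = \frac{150201174047}{231748345080}$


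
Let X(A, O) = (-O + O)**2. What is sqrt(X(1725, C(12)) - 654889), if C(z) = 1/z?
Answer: I*sqrt(654889) ≈ 809.25*I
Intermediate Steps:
X(A, O) = 0 (X(A, O) = 0**2 = 0)
sqrt(X(1725, C(12)) - 654889) = sqrt(0 - 654889) = sqrt(-654889) = I*sqrt(654889)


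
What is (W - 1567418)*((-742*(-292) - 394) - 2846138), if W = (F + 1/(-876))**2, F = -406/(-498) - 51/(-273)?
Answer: 5012601547624653945698093/1216031096644 ≈ 4.1221e+12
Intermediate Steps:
F = 22706/22659 (F = -406*(-1/498) - 51*(-1/273) = 203/249 + 17/91 = 22706/22659 ≈ 1.0021)
W = 4873201946089/4864124386576 (W = (22706/22659 + 1/(-876))**2 = (22706/22659 - 1/876)**2 = (2207533/2205476)**2 = 4873201946089/4864124386576 ≈ 1.0019)
(W - 1567418)*((-742*(-292) - 394) - 2846138) = (4873201946089/4864124386576 - 1567418)*((-742*(-292) - 394) - 2846138) = -7624111244556234679*((216664 - 394) - 2846138)/4864124386576 = -7624111244556234679*(216270 - 2846138)/4864124386576 = -7624111244556234679/4864124386576*(-2629868) = 5012601547624653945698093/1216031096644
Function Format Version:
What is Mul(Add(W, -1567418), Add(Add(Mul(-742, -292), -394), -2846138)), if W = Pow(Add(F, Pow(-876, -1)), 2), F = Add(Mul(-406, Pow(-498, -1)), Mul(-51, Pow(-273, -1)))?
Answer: Rational(5012601547624653945698093, 1216031096644) ≈ 4.1221e+12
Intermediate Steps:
F = Rational(22706, 22659) (F = Add(Mul(-406, Rational(-1, 498)), Mul(-51, Rational(-1, 273))) = Add(Rational(203, 249), Rational(17, 91)) = Rational(22706, 22659) ≈ 1.0021)
W = Rational(4873201946089, 4864124386576) (W = Pow(Add(Rational(22706, 22659), Pow(-876, -1)), 2) = Pow(Add(Rational(22706, 22659), Rational(-1, 876)), 2) = Pow(Rational(2207533, 2205476), 2) = Rational(4873201946089, 4864124386576) ≈ 1.0019)
Mul(Add(W, -1567418), Add(Add(Mul(-742, -292), -394), -2846138)) = Mul(Add(Rational(4873201946089, 4864124386576), -1567418), Add(Add(Mul(-742, -292), -394), -2846138)) = Mul(Rational(-7624111244556234679, 4864124386576), Add(Add(216664, -394), -2846138)) = Mul(Rational(-7624111244556234679, 4864124386576), Add(216270, -2846138)) = Mul(Rational(-7624111244556234679, 4864124386576), -2629868) = Rational(5012601547624653945698093, 1216031096644)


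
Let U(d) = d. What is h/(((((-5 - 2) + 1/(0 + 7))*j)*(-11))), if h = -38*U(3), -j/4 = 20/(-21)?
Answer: -2793/7040 ≈ -0.39673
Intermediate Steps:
j = 80/21 (j = -80/(-21) = -80*(-1)/21 = -4*(-20/21) = 80/21 ≈ 3.8095)
h = -114 (h = -38*3 = -114)
h/(((((-5 - 2) + 1/(0 + 7))*j)*(-11))) = -114*(-21/(880*((-5 - 2) + 1/(0 + 7)))) = -114*(-21/(880*(-7 + 1/7))) = -114*(-21/(880*(-7 + ⅐))) = -114/(-48/7*80/21*(-11)) = -114/((-1280/49*(-11))) = -114/14080/49 = -114*49/14080 = -2793/7040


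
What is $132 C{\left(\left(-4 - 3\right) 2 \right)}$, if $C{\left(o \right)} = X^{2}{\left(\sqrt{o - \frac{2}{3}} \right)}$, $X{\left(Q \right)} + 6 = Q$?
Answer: $2816 - 1056 i \sqrt{33} \approx 2816.0 - 6066.3 i$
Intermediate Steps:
$X{\left(Q \right)} = -6 + Q$
$C{\left(o \right)} = \left(-6 + \sqrt{- \frac{2}{3} + o}\right)^{2}$ ($C{\left(o \right)} = \left(-6 + \sqrt{o - \frac{2}{3}}\right)^{2} = \left(-6 + \sqrt{- \frac{2}{3} + o}\right)^{2}$)
$132 C{\left(\left(-4 - 3\right) 2 \right)} = 132 \frac{\left(-18 + \sqrt{3} \sqrt{-2 + 3 \left(-4 - 3\right) 2}\right)^{2}}{9} = 132 \frac{\left(-18 + \sqrt{3} \sqrt{-2 + 3 \left(\left(-7\right) 2\right)}\right)^{2}}{9} = 132 \frac{\left(-18 + \sqrt{3} \sqrt{-2 + 3 \left(-14\right)}\right)^{2}}{9} = 132 \frac{\left(-18 + \sqrt{3} \sqrt{-2 - 42}\right)^{2}}{9} = 132 \frac{\left(-18 + \sqrt{3} \sqrt{-44}\right)^{2}}{9} = 132 \frac{\left(-18 + \sqrt{3} \cdot 2 i \sqrt{11}\right)^{2}}{9} = 132 \frac{\left(-18 + 2 i \sqrt{33}\right)^{2}}{9} = \frac{44 \left(-18 + 2 i \sqrt{33}\right)^{2}}{3}$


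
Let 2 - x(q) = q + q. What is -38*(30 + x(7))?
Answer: -684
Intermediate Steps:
x(q) = 2 - 2*q (x(q) = 2 - (q + q) = 2 - 2*q)
-38*(30 + x(7)) = -38*(30 + (2 - 2*7)) = -38*(30 + (2 - 14)) = -38*(30 - 12) = -38*18 = -684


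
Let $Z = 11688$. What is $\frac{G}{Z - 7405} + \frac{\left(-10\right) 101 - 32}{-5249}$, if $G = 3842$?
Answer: $\frac{24629544}{22481467} \approx 1.0955$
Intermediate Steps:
$\frac{G}{Z - 7405} + \frac{\left(-10\right) 101 - 32}{-5249} = \frac{3842}{11688 - 7405} + \frac{\left(-10\right) 101 - 32}{-5249} = \frac{3842}{4283} + \left(-1010 - 32\right) \left(- \frac{1}{5249}\right) = 3842 \cdot \frac{1}{4283} - - \frac{1042}{5249} = \frac{3842}{4283} + \frac{1042}{5249} = \frac{24629544}{22481467}$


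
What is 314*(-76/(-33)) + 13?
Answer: 24293/33 ≈ 736.15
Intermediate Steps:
314*(-76/(-33)) + 13 = 314*(-76*(-1/33)) + 13 = 314*(76/33) + 13 = 23864/33 + 13 = 24293/33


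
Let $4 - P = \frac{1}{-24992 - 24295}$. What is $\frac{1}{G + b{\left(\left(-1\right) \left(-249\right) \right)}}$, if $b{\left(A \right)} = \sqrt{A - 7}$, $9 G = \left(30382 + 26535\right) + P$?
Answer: $\frac{622228363295112}{3935294044633849223} - \frac{2164424656779 \sqrt{2}}{7870588089267698446} \approx 0.00015773$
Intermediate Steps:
$P = \frac{197149}{49287}$ ($P = 4 - \frac{1}{-24992 - 24295} = 4 - \frac{1}{-49287} = 4 - - \frac{1}{49287} = 4 + \frac{1}{49287} = \frac{197149}{49287} \approx 4.0$)
$G = \frac{2805465328}{443583}$ ($G = \frac{\left(30382 + 26535\right) + \frac{197149}{49287}}{9} = \frac{56917 + \frac{197149}{49287}}{9} = \frac{1}{9} \cdot \frac{2805465328}{49287} = \frac{2805465328}{443583} \approx 6324.6$)
$b{\left(A \right)} = \sqrt{-7 + A}$
$\frac{1}{G + b{\left(\left(-1\right) \left(-249\right) \right)}} = \frac{1}{\frac{2805465328}{443583} + \sqrt{-7 - -249}} = \frac{1}{\frac{2805465328}{443583} + \sqrt{-7 + 249}} = \frac{1}{\frac{2805465328}{443583} + \sqrt{242}} = \frac{1}{\frac{2805465328}{443583} + 11 \sqrt{2}}$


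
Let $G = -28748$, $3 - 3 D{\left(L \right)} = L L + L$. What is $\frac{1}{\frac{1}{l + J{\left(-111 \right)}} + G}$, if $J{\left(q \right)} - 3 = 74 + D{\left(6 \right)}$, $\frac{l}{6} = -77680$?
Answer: $- \frac{466016}{13397027969} \approx -3.4785 \cdot 10^{-5}$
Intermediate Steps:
$D{\left(L \right)} = 1 - \frac{L}{3} - \frac{L^{2}}{3}$ ($D{\left(L \right)} = 1 - \frac{L L + L}{3} = 1 - \frac{L^{2} + L}{3} = 1 - \frac{L + L^{2}}{3} = 1 - \left(\frac{L}{3} + \frac{L^{2}}{3}\right) = 1 - \frac{L}{3} - \frac{L^{2}}{3}$)
$l = -466080$ ($l = 6 \left(-77680\right) = -466080$)
$J{\left(q \right)} = 64$ ($J{\left(q \right)} = 3 + \left(74 - \left(1 + 12\right)\right) = 3 + \left(74 - 13\right) = 3 + 61 = 64$)
$\frac{1}{\frac{1}{l + J{\left(-111 \right)}} + G} = \frac{1}{\frac{1}{-466080 + 64} - 28748} = \frac{1}{\frac{1}{-466016} - 28748} = \frac{1}{- \frac{1}{466016} - 28748} = \frac{1}{- \frac{13397027969}{466016}} = - \frac{466016}{13397027969}$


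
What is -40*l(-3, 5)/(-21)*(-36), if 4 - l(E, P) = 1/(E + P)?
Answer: -240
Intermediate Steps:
l(E, P) = 4 - 1/(E + P)
-40*l(-3, 5)/(-21)*(-36) = -40*(-1 + 4*(-3) + 4*5)/(-3 + 5)/(-21)*(-36) = -40*(-1 - 12 + 20)/2*(-1)/21*(-36) = -40*(½)*7*(-1)/21*(-36) = -140*(-1)/21*(-36) = -40*(-⅙)*(-36) = (20/3)*(-36) = -240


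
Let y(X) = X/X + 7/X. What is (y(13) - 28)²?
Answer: 118336/169 ≈ 700.21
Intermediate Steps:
y(X) = 1 + 7/X
(y(13) - 28)² = ((7 + 13)/13 - 28)² = ((1/13)*20 - 28)² = (20/13 - 28)² = (-344/13)² = 118336/169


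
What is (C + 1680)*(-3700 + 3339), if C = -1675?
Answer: -1805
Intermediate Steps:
(C + 1680)*(-3700 + 3339) = (-1675 + 1680)*(-3700 + 3339) = 5*(-361) = -1805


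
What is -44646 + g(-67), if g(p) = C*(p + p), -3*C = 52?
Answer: -126970/3 ≈ -42323.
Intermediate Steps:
C = -52/3 (C = -⅓*52 = -52/3 ≈ -17.333)
g(p) = -104*p/3 (g(p) = -52*(p + p)/3 = -104*p/3)
-44646 + g(-67) = -44646 - 104/3*(-67) = -44646 + 6968/3 = -126970/3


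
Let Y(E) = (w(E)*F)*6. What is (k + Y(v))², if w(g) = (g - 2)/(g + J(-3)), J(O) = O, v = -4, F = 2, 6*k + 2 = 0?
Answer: 43681/441 ≈ 99.050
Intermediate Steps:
k = -⅓ (k = -⅓ + (⅙)*0 = -⅓ + 0 = -⅓ ≈ -0.33333)
w(g) = (-2 + g)/(-3 + g) (w(g) = (g - 2)/(g - 3) = (-2 + g)/(-3 + g))
Y(E) = 12*(-2 + E)/(-3 + E) (Y(E) = (((-2 + E)/(-3 + E))*2)*6 = (2*(-2 + E)/(-3 + E))*6 = 12*(-2 + E)/(-3 + E))
(k + Y(v))² = (-⅓ + 12*(-2 - 4)/(-3 - 4))² = (-⅓ + 12*(-6)/(-7))² = (-⅓ + 12*(-⅐)*(-6))² = (-⅓ + 72/7)² = (209/21)² = 43681/441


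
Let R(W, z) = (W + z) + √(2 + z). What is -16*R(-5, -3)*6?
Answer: 768 - 96*I ≈ 768.0 - 96.0*I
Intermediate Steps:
R(W, z) = W + z + √(2 + z)
-16*R(-5, -3)*6 = -16*(-5 - 3 + √(2 - 3))*6 = -16*(-5 - 3 + √(-1))*6 = -16*(-5 - 3 + I)*6 = -16*(-8 + I)*6 = (128 - 16*I)*6 = 768 - 96*I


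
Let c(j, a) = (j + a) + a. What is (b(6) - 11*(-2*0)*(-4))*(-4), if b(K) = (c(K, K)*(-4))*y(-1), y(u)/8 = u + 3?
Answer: 4608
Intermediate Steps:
c(j, a) = j + 2*a (c(j, a) = (a + j) + a = j + 2*a)
y(u) = 24 + 8*u (y(u) = 8*(u + 3) = 8*(3 + u) = 24 + 8*u)
b(K) = -192*K (b(K) = ((K + 2*K)*(-4))*(24 + 8*(-1)) = ((3*K)*(-4))*(24 - 8) = -12*K*16 = -192*K)
(b(6) - 11*(-2*0)*(-4))*(-4) = (-192*6 - 11*(-2*0)*(-4))*(-4) = (-1152 - 0*(-4))*(-4) = (-1152 - 11*0)*(-4) = (-1152 + 0)*(-4) = -1152*(-4) = 4608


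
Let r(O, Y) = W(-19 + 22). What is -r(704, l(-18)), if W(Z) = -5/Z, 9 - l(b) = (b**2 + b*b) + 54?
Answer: 5/3 ≈ 1.6667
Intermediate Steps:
l(b) = -45 - 2*b**2 (l(b) = 9 - ((b**2 + b*b) + 54) = 9 - ((b**2 + b**2) + 54) = 9 - (2*b**2 + 54) = 9 - (54 + 2*b**2) = 9 + (-54 - 2*b**2) = -45 - 2*b**2)
r(O, Y) = -5/3 (r(O, Y) = -5/(-19 + 22) = -5/3)
-r(704, l(-18)) = -1*(-5/3) = 5/3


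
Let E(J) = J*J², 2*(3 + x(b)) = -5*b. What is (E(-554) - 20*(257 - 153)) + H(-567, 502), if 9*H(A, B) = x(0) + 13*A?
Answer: -510103090/3 ≈ -1.7003e+8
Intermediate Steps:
x(b) = -3 - 5*b/2 (x(b) = -3 + (-5*b)/2 = -3 - 5*b/2)
E(J) = J³
H(A, B) = -⅓ + 13*A/9 (H(A, B) = ((-3 - 5/2*0) + 13*A)/9 = ((-3 + 0) + 13*A)/9 = (-3 + 13*A)/9 = -⅓ + 13*A/9)
(E(-554) - 20*(257 - 153)) + H(-567, 502) = ((-554)³ - 20*(257 - 153)) + (-⅓ + (13/9)*(-567)) = (-170031464 - 20*104) + (-⅓ - 819) = (-170031464 - 2080) - 2458/3 = -170033544 - 2458/3 = -510103090/3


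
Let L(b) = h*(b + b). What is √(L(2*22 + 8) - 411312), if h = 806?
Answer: 8*I*√5117 ≈ 572.27*I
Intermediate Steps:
L(b) = 1612*b (L(b) = 806*(b + b) = 806*(2*b) = 1612*b)
√(L(2*22 + 8) - 411312) = √(1612*(2*22 + 8) - 411312) = √(1612*(44 + 8) - 411312) = √(1612*52 - 411312) = √(83824 - 411312) = √(-327488) = 8*I*√5117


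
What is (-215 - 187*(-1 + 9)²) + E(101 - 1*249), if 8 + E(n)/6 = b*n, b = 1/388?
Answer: -1186629/97 ≈ -12233.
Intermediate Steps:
b = 1/388 ≈ 0.0025773
E(n) = -48 + 3*n/194 (E(n) = -48 + 6*(n/388) = -48 + 3*n/194)
(-215 - 187*(-1 + 9)²) + E(101 - 1*249) = (-215 - 187*(-1 + 9)²) + (-48 + 3*(101 - 1*249)/194) = (-215 - 187*8²) + (-48 + 3*(101 - 249)/194) = (-215 - 187*64) + (-48 + (3/194)*(-148)) = (-215 - 11968) + (-48 - 222/97) = -12183 - 4878/97 = -1186629/97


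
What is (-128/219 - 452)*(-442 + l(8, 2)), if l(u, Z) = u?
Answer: 43016344/219 ≈ 1.9642e+5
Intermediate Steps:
(-128/219 - 452)*(-442 + l(8, 2)) = (-128/219 - 452)*(-442 + 8) = (-128*1/219 - 452)*(-434) = (-128/219 - 452)*(-434) = -99116/219*(-434) = 43016344/219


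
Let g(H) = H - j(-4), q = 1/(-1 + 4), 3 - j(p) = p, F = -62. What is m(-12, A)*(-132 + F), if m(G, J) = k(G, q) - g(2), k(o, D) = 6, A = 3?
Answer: -2134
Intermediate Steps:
j(p) = 3 - p
q = 1/3 ≈ 0.33333
g(H) = -7 + H (g(H) = H - (3 - 1*(-4)) = H - (3 + 4) = H - 1*7 = H - 7 = -7 + H)
m(G, J) = 11 (m(G, J) = 6 - (-7 + 2) = 6 - 1*(-5) = 6 + 5 = 11)
m(-12, A)*(-132 + F) = 11*(-132 - 62) = 11*(-194) = -2134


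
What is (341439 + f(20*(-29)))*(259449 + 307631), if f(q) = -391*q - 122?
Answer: 322156446760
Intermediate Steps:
f(q) = -122 - 391*q
(341439 + f(20*(-29)))*(259449 + 307631) = (341439 + (-122 - 7820*(-29)))*(259449 + 307631) = (341439 + (-122 - 391*(-580)))*567080 = (341439 + (-122 + 226780))*567080 = (341439 + 226658)*567080 = 568097*567080 = 322156446760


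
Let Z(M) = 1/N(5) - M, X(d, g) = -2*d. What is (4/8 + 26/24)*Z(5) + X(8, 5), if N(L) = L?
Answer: -118/5 ≈ -23.600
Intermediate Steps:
Z(M) = ⅕ - M (Z(M) = 1/5 - M = ⅕ - M)
(4/8 + 26/24)*Z(5) + X(8, 5) = (4/8 + 26/24)*(⅕ - 1*5) - 2*8 = (4*(⅛) + 26*(1/24))*(⅕ - 5) - 16 = (½ + 13/12)*(-24/5) - 16 = (19/12)*(-24/5) - 16 = -38/5 - 16 = -118/5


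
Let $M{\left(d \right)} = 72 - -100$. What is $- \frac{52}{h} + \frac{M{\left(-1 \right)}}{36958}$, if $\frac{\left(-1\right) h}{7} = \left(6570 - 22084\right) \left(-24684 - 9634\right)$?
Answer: $\frac{80127862753}{17217189961139} \approx 0.0046539$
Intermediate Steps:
$M{\left(d \right)} = 172$ ($M{\left(d \right)} = 72 + 100 = 172$)
$h = -3726866164$ ($h = - 7 \left(6570 - 22084\right) \left(-24684 - 9634\right) = - 7 \left(\left(-15514\right) \left(-34318\right)\right) = \left(-7\right) 532409452 = -3726866164$)
$- \frac{52}{h} + \frac{M{\left(-1 \right)}}{36958} = - \frac{52}{-3726866164} + \frac{172}{36958} = \left(-52\right) \left(- \frac{1}{3726866164}\right) + 172 \cdot \frac{1}{36958} = \frac{13}{931716541} + \frac{86}{18479} = \frac{80127862753}{17217189961139}$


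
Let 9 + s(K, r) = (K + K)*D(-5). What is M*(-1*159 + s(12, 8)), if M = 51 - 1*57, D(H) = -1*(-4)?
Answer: 432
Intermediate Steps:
D(H) = 4
s(K, r) = -9 + 8*K (s(K, r) = -9 + (K + K)*4 = -9 + (2*K)*4 = -9 + 8*K)
M = -6 (M = 51 - 57 = -6)
M*(-1*159 + s(12, 8)) = -6*(-1*159 + (-9 + 8*12)) = -6*(-159 + (-9 + 96)) = -6*(-159 + 87) = -6*(-72) = 432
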